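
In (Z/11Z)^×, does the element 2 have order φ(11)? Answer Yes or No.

Yes

φ(11) = 11 − 1 = 10 = 2 · 5.
An element g generates (Z/11Z)^× iff g^(10/q) ≢ 1 (mod 11) for each prime q ∈ {2, 5}.
2^5 ≡ 10 (mod 11)  [q = 2: ≢ 1 ✓]
2^2 ≡ 4 (mod 11)  [q = 5: ≢ 1 ✓]
Every test exponent gives a nontrivial residue, hence 2 generates the full group.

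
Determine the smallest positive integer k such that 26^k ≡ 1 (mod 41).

The order of 26 must divide φ(41) = 41 − 1 = 40 = 2^3 · 5.
Divisors of 40: 1, 2, 4, 5, 8, 10, 20, 40.
Compute 26^d (mod 41) for the divisors d until we hit 1:
26^1 ≡ 26 (mod 41)
26^2 ≡ 20 (mod 41)
26^4 ≡ 31 (mod 41)
26^5 ≡ 27 (mod 41)
26^8 ≡ 18 (mod 41)
26^10 ≡ 32 (mod 41)
26^20 ≡ 40 (mod 41)
26^40 ≡ 1 (mod 41) ✓
The smallest such exponent is 40, so the order of 26 is 40.

40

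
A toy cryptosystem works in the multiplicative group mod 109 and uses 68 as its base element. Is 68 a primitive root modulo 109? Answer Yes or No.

No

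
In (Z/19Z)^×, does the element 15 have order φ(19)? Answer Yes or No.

Yes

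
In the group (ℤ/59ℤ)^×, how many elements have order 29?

28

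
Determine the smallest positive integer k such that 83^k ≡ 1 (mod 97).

96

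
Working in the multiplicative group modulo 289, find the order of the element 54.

272

Since 54 ∈ (Z/289Z)^×, its order divides φ(289) = φ(17^2) = 17·(17−1) = 272 = 2^4 · 17.
Divisors of 272: 1, 2, 4, 8, 16, 17, 34, 68, 136, 272.
Compute 54^d (mod 289) for the divisors d until we hit 1:
54^1 ≡ 54
54^2 ≡ 26
54^4 ≡ 98
54^8 ≡ 67
54^16 ≡ 154
54^17 ≡ 224
54^34 ≡ 179
54^68 ≡ 251
54^136 ≡ 288
54^272 ≡ 1
Therefore the multiplicative order of 54 modulo 289 is 272.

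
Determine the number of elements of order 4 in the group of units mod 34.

φ(34) = φ(2)·φ(17) = 1·16 = 16 = 2^4.
(Z/34Z)^× is cyclic (|G| = 16); a cyclic group of order m has exactly φ(d) elements of each order d | m, and none otherwise.
4 = 2^2 divides 16, and φ(4) = 2.

2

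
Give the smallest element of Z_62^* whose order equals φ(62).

φ(62) = φ(2)·φ(31) = 1·30 = 30 = 2 · 3 · 5.
Test candidates g = 2, 3, … against the prime factors q ∈ {2, 3, 5} of φ(62): g is a generator iff g^(30/q) ≢ 1 for every such q.
g = 2: gcd(2, 62) = 2 > 1, not a unit — skip.
g = 3: 3^15 ≡ 61; 3^10 ≡ 25; 3^6 ≡ 47 — none is 1, so 3 is a primitive root.
The smallest primitive root modulo 62 is 3.

3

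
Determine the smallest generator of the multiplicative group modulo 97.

5

φ(97) = 97 − 1 = 96 = 2^5 · 3.
g is a primitive root iff g^(96/q) ≢ 1 (mod 97) for each prime q ∈ {2, 3}.
g = 2: 2^48 ≡ 1 — hits 1, so not a primitive root.
g = 3: 3^48 ≡ 1 — hits 1, so not a primitive root.
g = 4: 4^48 ≡ 1 — hits 1, so not a primitive root.
g = 5: 5^48 ≡ 96; 5^32 ≡ 35 — none is 1, so 5 is a primitive root.
The smallest primitive root modulo 97 is 5.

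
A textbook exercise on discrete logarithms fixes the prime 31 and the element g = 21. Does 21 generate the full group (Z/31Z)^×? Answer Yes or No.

φ(31) = 31 − 1 = 30 = 2 · 3 · 5.
It suffices to check that the order of 21 is not a proper divisor of 30: compute 21^(30/q) for q ∈ {2, 3, 5}.
21^15 ≡ 30 (mod 31)  [q = 2: ≢ 1 ✓]
21^10 ≡ 5 (mod 31)  [q = 3: ≢ 1 ✓]
21^6 ≡ 2 (mod 31)  [q = 5: ≢ 1 ✓]
Every test exponent gives a nontrivial residue, hence 21 generates the full group.

Yes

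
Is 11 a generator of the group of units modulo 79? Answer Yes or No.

No

φ(79) = 79 − 1 = 78 = 2 · 3 · 13.
11 is a primitive root mod 79 iff 11^(φ(79)/q) ≢ 1 for every prime q | φ(79), i.e. q ∈ {2, 3, 13}.
11^39 ≡ 1 (mod 79)  [q = 2: ≡ 1 ✗]
11^26 ≡ 55 (mod 79)  [q = 3: ≢ 1 ✓]
11^6 ≡ 65 (mod 79)  [q = 13: ≢ 1 ✓]
The check at q = 2 fails, so 11 generates a proper subgroup.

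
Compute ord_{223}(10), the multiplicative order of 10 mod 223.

Since 10 ∈ (Z/223Z)^×, its order divides φ(223) = 223 − 1 = 222 = 2 · 3 · 37.
Divisors of 222: 1, 2, 3, 6, 37, 74, 111, 222.
Check 10^d mod 223 for each divisor in increasing order:
10^1 ≡ 10 (mod 223)
10^2 ≡ 100 (mod 223)
10^3 ≡ 108 (mod 223)
10^6 ≡ 68 (mod 223)
10^37 ≡ 40 (mod 223)
10^74 ≡ 39 (mod 223)
10^111 ≡ 222 (mod 223)
10^222 ≡ 1 (mod 223) ✓
The smallest such exponent is 222, so the order of 10 is 222.

222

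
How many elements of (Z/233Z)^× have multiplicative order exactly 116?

56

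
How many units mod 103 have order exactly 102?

32

φ(103) = 103 − 1 = 102 = 2 · 3 · 17.
In a cyclic group of order 102, there are φ(d) elements of order d for each divisor d of 102, and zero for non-divisors.
102 = 2 · 3 · 17 divides 102, and φ(102) = 32.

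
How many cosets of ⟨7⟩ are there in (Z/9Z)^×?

2

Since 7 ∈ (Z/9Z)^×, its order divides φ(9) = φ(3^2) = 3·(3−1) = 6 = 2 · 3.
Divisors of 6: 1, 2, 3, 6.
Compute 7^d (mod 9) for the divisors d until we hit 1:
7^1 ≡ 7 (mod 9)
7^2 ≡ 4 (mod 9)
7^3 ≡ 1 (mod 9) ✓
The order of 7 is 3, so the subgroup it generates has 3 elements.
Index = |(Z/9Z)^×| / |⟨7⟩| = 6 / 3 = 2.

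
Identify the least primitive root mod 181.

φ(181) = 181 − 1 = 180 = 2^2 · 3^2 · 5.
g is a primitive root iff g^(180/q) ≢ 1 (mod 181) for each prime q ∈ {2, 3, 5}.
g = 2: 2^90 ≡ 180; 2^60 ≡ 48; 2^36 ≡ 59 — none is 1, so 2 is a primitive root.
So 2 is the smallest generator of (Z/181Z)^×.

2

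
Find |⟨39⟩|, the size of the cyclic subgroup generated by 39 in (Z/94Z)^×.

46

Since 39 ∈ (Z/94Z)^×, its order divides φ(94) = φ(2)·φ(47) = 1·46 = 46 = 2 · 23.
Divisors of 46: 1, 2, 23, 46.
Check 39^d mod 94 for each divisor in increasing order:
39^1 ≡ 39 (mod 94)
39^2 ≡ 17 (mod 94)
39^23 ≡ 93 (mod 94)
39^46 ≡ 1 (mod 94) ✓
Hence ord(39) = 46.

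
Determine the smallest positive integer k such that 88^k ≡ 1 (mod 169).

Since 88 ∈ (Z/169Z)^×, its order divides φ(169) = φ(13^2) = 13·(13−1) = 156 = 2^2 · 3 · 13.
Divisors of 156: 1, 2, 3, 4, 6, 12, 13, 26, 39, 52, 78, 156.
Compute 88^d (mod 169) for the divisors d until we hit 1:
88^1 ≡ 88
88^2 ≡ 139
88^3 ≡ 64
88^4 ≡ 55
88^6 ≡ 40
88^12 ≡ 79
88^13 ≡ 23
88^26 ≡ 22
88^39 ≡ 168
88^52 ≡ 146
88^78 ≡ 1
Therefore the multiplicative order of 88 modulo 169 is 78.

78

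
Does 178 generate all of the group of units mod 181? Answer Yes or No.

No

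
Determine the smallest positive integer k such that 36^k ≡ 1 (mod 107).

53

Since 36 ∈ (Z/107Z)^×, its order divides φ(107) = 107 − 1 = 106 = 2 · 53.
Divisors of 106: 1, 2, 53, 106.
Evaluate successive powers at the divisors of 106:
36^1 ≡ 36 (mod 107)
36^2 ≡ 12 (mod 107)
36^53 ≡ 1 (mod 107) ✓
So ord_107(36) = 53.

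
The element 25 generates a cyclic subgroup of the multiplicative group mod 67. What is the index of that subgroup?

6

ord(25) | φ(67) = 67 − 1 = 66 = 2 · 3 · 11.
Divisors of 66: 1, 2, 3, 6, 11, 22, 33, 66.
Compute 25^d (mod 67) for the divisors d until we hit 1:
25^1 ≡ 25 (mod 67)
25^2 ≡ 22 (mod 67)
25^3 ≡ 14 (mod 67)
25^6 ≡ 62 (mod 67)
25^11 ≡ 1 (mod 67) ✓
The order of 25 is 11, so the subgroup it generates has 11 elements.
The index is φ(67) / ord(25) = 66 / 11 = 6.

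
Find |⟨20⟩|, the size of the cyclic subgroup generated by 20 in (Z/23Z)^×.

22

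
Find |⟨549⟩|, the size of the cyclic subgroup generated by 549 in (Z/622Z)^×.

310

Since 549 ∈ (Z/622Z)^×, its order divides φ(622) = φ(2)·φ(311) = 1·310 = 310 = 2 · 5 · 31.
Divisors of 310: 1, 2, 5, 10, 31, 62, 155, 310.
Evaluate successive powers at the divisors of 310:
549^1 ≡ 549 (mod 622)
549^2 ≡ 353 (mod 622)
549^5 ≡ 293 (mod 622)
549^10 ≡ 13 (mod 622)
549^31 ≡ 95 (mod 622)
549^62 ≡ 317 (mod 622)
549^155 ≡ 621 (mod 622)
549^310 ≡ 1 (mod 622) ✓
The smallest such exponent is 310, so the order of 549 is 310.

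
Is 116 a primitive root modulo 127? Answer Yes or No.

Yes

φ(127) = 127 − 1 = 126 = 2 · 3^2 · 7.
Test 116^(126/q) mod 127 for each prime factor q of 126:
116^63 ≡ 126 (mod 127)  [q = 2: ≢ 1 ✓]
116^42 ≡ 19 (mod 127)  [q = 3: ≢ 1 ✓]
116^18 ≡ 8 (mod 127)  [q = 7: ≢ 1 ✓]
Every test exponent gives a nontrivial residue, hence 116 generates the full group.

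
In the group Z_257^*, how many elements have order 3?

φ(257) = 257 − 1 = 256 = 2^8.
Since (Z/257Z)^× is cyclic of order 256, the number of elements of order d is φ(d) when d | 256 and 0 otherwise.
Here 256 is not a multiple of 3, so there are no elements of order 3.

0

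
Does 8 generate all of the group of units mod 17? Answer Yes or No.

No

φ(17) = 17 − 1 = 16 = 2^4.
It suffices to check that the order of 8 is not a proper divisor of 16: compute 8^(16/q) for q ∈ {2}.
8^8 ≡ 1 (mod 17)  [q = 2: ≡ 1 ✗]
8^8 ≡ 1 shows ord(8) | 8, strictly less than φ(17); not a primitive root.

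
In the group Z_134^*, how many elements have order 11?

φ(134) = φ(2)·φ(67) = 1·66 = 66 = 2 · 3 · 11.
In a cyclic group of order 66, there are φ(d) elements of order d for each divisor d of 66, and zero for non-divisors.
11 | 66, and φ(11) = 11 − 1 = 10.

10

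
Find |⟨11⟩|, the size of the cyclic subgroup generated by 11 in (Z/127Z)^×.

63

Since 11 ∈ (Z/127Z)^×, its order divides φ(127) = 127 − 1 = 126 = 2 · 3^2 · 7.
Divisors of 126: 1, 2, 3, 6, 7, 9, 14, 18, 21, 42, 63, 126.
Check 11^d mod 127 for each divisor in increasing order:
11^1 ≡ 11 (mod 127)
11^2 ≡ 121 (mod 127)
11^3 ≡ 61 (mod 127)
11^6 ≡ 38 (mod 127)
11^7 ≡ 37 (mod 127)
11^9 ≡ 32 (mod 127)
11^14 ≡ 99 (mod 127)
11^18 ≡ 8 (mod 127)
11^21 ≡ 107 (mod 127)
11^42 ≡ 19 (mod 127)
11^63 ≡ 1 (mod 127) ✓
The smallest such exponent is 63, so the order of 11 is 63.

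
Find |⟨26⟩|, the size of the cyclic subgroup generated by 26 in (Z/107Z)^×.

The order of 26 must divide φ(107) = 107 − 1 = 106 = 2 · 53.
Divisors of 106: 1, 2, 53, 106.
Compute 26^d (mod 107) for the divisors d until we hit 1:
26^1 ≡ 26
26^2 ≡ 34
26^53 ≡ 106
26^106 ≡ 1
The smallest such exponent is 106, so the order of 26 is 106.

106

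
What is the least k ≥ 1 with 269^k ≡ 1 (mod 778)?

97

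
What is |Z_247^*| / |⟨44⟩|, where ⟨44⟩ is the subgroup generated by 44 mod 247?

By Lagrange's theorem, ord_247(44) divides φ(247) = φ(13·19) = (13−1)·(19−1) = 12·18 = 216 = 2^3 · 3^3.
Divisors of 216: 1, 2, 3, 4, 6, 8, 9, 12, 18, 24, 27, 36, 54, 72, 108, 216.
Evaluate successive powers at the divisors of 216:
44^1 ≡ 44 (mod 247)
44^2 ≡ 207 (mod 247)
44^3 ≡ 216 (mod 247)
44^4 ≡ 118 (mod 247)
44^6 ≡ 220 (mod 247)
44^8 ≡ 92 (mod 247)
44^9 ≡ 96 (mod 247)
44^12 ≡ 235 (mod 247)
44^18 ≡ 77 (mod 247)
44^24 ≡ 144 (mod 247)
44^27 ≡ 229 (mod 247)
44^36 ≡ 1 (mod 247) ✓
So ord_247(44) = 36, hence |⟨44⟩| = 36.
[(Z/247Z)^× : ⟨44⟩] = 216/36 = 6.

6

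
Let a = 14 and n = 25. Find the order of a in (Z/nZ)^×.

ord(14) | φ(25) = φ(5^2) = 5·(5−1) = 20 = 2^2 · 5.
Divisors of 20: 1, 2, 4, 5, 10, 20.
Check 14^d mod 25 for each divisor in increasing order:
14^1 ≡ 14 (mod 25)
14^2 ≡ 21 (mod 25)
14^4 ≡ 16 (mod 25)
14^5 ≡ 24 (mod 25)
14^10 ≡ 1 (mod 25) ✓
The smallest such exponent is 10, so the order of 14 is 10.

10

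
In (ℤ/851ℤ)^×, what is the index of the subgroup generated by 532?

6

ord(532) | φ(851) = φ(23·37) = (23−1)·(37−1) = 22·36 = 792 = 2^3 · 3^2 · 11.
Divisors of 792: 1, 2, 3, 4, 6, 8, 9, 11, 12, 18, 22, 24, 33, 36, 44, 66, 72, 88, 99, 132, 198, 264, 396, 792.
Evaluate successive powers at the divisors of 792:
532^1 ≡ 532
532^2 ≡ 492
532^3 ≡ 487
532^4 ≡ 380
532^6 ≡ 591
532^8 ≡ 581
532^9 ≡ 179
532^11 ≡ 415
532^12 ≡ 371
532^18 ≡ 554
532^22 ≡ 323
532^24 ≡ 630
532^33 ≡ 438
532^36 ≡ 556
532^44 ≡ 507
532^66 ≡ 369
532^72 ≡ 223
532^88 ≡ 47
532^99 ≡ 783
532^132 ≡ 1
Thus |⟨532⟩| = ord(532) = 132.
[(Z/851Z)^× : ⟨532⟩] = 792/132 = 6.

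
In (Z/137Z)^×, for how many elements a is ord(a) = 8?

4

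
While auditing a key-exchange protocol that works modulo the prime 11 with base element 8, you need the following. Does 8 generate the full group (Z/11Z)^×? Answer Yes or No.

Yes

φ(11) = 11 − 1 = 10 = 2 · 5.
It suffices to check that the order of 8 is not a proper divisor of 10: compute 8^(10/q) for q ∈ {2, 5}.
8^5 ≡ 10 (mod 11)  [q = 2: ≢ 1 ✓]
8^2 ≡ 9 (mod 11)  [q = 5: ≢ 1 ✓]
All checks pass, so 8 has order 10 and is a primitive root modulo 11.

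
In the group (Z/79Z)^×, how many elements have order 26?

12

φ(79) = 79 − 1 = 78 = 2 · 3 · 13.
Since (Z/79Z)^× is cyclic of order 78, the number of elements of order d is φ(d) when d | 78 and 0 otherwise.
26 = 2 · 13 divides 78, and φ(26) = 12.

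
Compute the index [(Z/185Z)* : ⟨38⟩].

36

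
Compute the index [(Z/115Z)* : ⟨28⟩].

2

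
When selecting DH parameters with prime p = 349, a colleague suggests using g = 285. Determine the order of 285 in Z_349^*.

ord(285) | φ(349) = 349 − 1 = 348 = 2^2 · 3 · 29.
Divisors of 348: 1, 2, 3, 4, 6, 12, 29, 58, 87, 116, 174, 348.
Check 285^d mod 349 for each divisor in increasing order:
285^1 ≡ 285 (mod 349)
285^2 ≡ 257 (mod 349)
285^3 ≡ 304 (mod 349)
285^4 ≡ 88 (mod 349)
285^6 ≡ 280 (mod 349)
285^12 ≡ 224 (mod 349)
285^29 ≡ 1 (mod 349) ✓
So ord_349(285) = 29.

29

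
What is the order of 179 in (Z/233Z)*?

232

By Lagrange's theorem, ord_233(179) divides φ(233) = 233 − 1 = 232 = 2^3 · 29.
Divisors of 232: 1, 2, 4, 8, 29, 58, 116, 232.
Check 179^d mod 233 for each divisor in increasing order:
179^1 ≡ 179
179^2 ≡ 120
179^4 ≡ 187
179^8 ≡ 19
179^29 ≡ 97
179^58 ≡ 89
179^116 ≡ 232
179^232 ≡ 1
The smallest such exponent is 232, so the order of 179 is 232.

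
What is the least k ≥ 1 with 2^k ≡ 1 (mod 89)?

Since 2 ∈ (Z/89Z)^×, its order divides φ(89) = 89 − 1 = 88 = 2^3 · 11.
Divisors of 88: 1, 2, 4, 8, 11, 22, 44, 88.
Compute 2^d (mod 89) for the divisors d until we hit 1:
2^1 ≡ 2
2^2 ≡ 4
2^4 ≡ 16
2^8 ≡ 78
2^11 ≡ 1
Hence ord(2) = 11.

11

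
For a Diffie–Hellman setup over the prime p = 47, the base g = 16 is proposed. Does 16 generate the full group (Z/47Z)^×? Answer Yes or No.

φ(47) = 47 − 1 = 46 = 2 · 23.
Test 16^(46/q) mod 47 for each prime factor q of 46:
16^23 ≡ 1 (mod 47)  [q = 2: ≡ 1 ✗]
16^2 ≡ 21 (mod 47)  [q = 23: ≢ 1 ✓]
16^23 ≡ 1 shows ord(16) | 23, strictly less than φ(47); not a primitive root.

No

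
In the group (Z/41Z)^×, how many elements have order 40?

φ(41) = 41 − 1 = 40 = 2^3 · 5.
In a cyclic group of order 40, there are φ(d) elements of order d for each divisor d of 40, and zero for non-divisors.
40 = 2^3 · 5 divides 40, and φ(40) = 16.

16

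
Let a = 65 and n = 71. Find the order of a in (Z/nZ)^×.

By Lagrange's theorem, ord_71(65) divides φ(71) = 71 − 1 = 70 = 2 · 5 · 7.
Divisors of 70: 1, 2, 5, 7, 10, 14, 35, 70.
Test each divisor d:
65^1 ≡ 65 (mod 71)
65^2 ≡ 36 (mod 71)
65^5 ≡ 34 (mod 71)
65^7 ≡ 17 (mod 71)
65^10 ≡ 20 (mod 71)
65^14 ≡ 5 (mod 71)
65^35 ≡ 70 (mod 71)
65^70 ≡ 1 (mod 71) ✓
Therefore the multiplicative order of 65 modulo 71 is 70.

70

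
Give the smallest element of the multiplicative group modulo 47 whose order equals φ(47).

5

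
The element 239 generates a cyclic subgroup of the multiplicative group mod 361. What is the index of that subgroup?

The order of 239 must divide φ(361) = φ(19^2) = 19·(19−1) = 342 = 2 · 3^2 · 19.
Divisors of 342: 1, 2, 3, 6, 9, 18, 19, 38, 57, 114, 171, 342.
Compute 239^d (mod 361) for the divisors d until we hit 1:
239^1 ≡ 239 (mod 361)
239^2 ≡ 83 (mod 361)
239^3 ≡ 343 (mod 361)
239^6 ≡ 324 (mod 361)
239^9 ≡ 305 (mod 361)
239^18 ≡ 248 (mod 361)
239^19 ≡ 68 (mod 361)
239^38 ≡ 292 (mod 361)
239^57 ≡ 1 (mod 361) ✓
Thus |⟨239⟩| = ord(239) = 57.
Index = |(Z/361Z)^×| / |⟨239⟩| = 342 / 57 = 6.

6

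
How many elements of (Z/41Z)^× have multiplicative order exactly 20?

8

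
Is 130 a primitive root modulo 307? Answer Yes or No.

Yes

φ(307) = 307 − 1 = 306 = 2 · 3^2 · 17.
It suffices to check that the order of 130 is not a proper divisor of 306: compute 130^(306/q) for q ∈ {2, 3, 17}.
130^153 ≡ 306 (mod 307)  [q = 2: ≢ 1 ✓]
130^102 ≡ 17 (mod 307)  [q = 3: ≢ 1 ✓]
130^18 ≡ 299 (mod 307)  [q = 17: ≢ 1 ✓]
All checks pass, so 130 has order 306 and is a primitive root modulo 307.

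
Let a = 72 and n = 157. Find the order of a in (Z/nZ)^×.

The order of 72 must divide φ(157) = 157 − 1 = 156 = 2^2 · 3 · 13.
Divisors of 156: 1, 2, 3, 4, 6, 12, 13, 26, 39, 52, 78, 156.
Check 72^d mod 157 for each divisor in increasing order:
72^1 ≡ 72 (mod 157)
72^2 ≡ 3 (mod 157)
72^3 ≡ 59 (mod 157)
72^4 ≡ 9 (mod 157)
72^6 ≡ 27 (mod 157)
72^12 ≡ 101 (mod 157)
72^13 ≡ 50 (mod 157)
72^26 ≡ 145 (mod 157)
72^39 ≡ 28 (mod 157)
72^52 ≡ 144 (mod 157)
72^78 ≡ 156 (mod 157)
72^156 ≡ 1 (mod 157) ✓
Hence ord(72) = 156.

156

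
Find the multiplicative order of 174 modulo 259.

6

The order of 174 must divide φ(259) = φ(7·37) = (7−1)·(37−1) = 6·36 = 216 = 2^3 · 3^3.
Divisors of 216: 1, 2, 3, 4, 6, 8, 9, 12, 18, 24, 27, 36, 54, 72, 108, 216.
Check 174^d mod 259 for each divisor in increasing order:
174^1 ≡ 174 (mod 259)
174^2 ≡ 232 (mod 259)
174^3 ≡ 223 (mod 259)
174^4 ≡ 211 (mod 259)
174^6 ≡ 1 (mod 259) ✓
Therefore the multiplicative order of 174 modulo 259 is 6.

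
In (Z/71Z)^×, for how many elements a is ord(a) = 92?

φ(71) = 71 − 1 = 70 = 2 · 5 · 7.
In a cyclic group of order 70, there are φ(d) elements of order d for each divisor d of 70, and zero for non-divisors.
Since 92 ∤ 70, the count is 0.

0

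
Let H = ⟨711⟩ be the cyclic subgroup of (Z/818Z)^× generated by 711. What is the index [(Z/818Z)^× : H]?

1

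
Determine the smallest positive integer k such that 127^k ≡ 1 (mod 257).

256

Since 127 ∈ (Z/257Z)^×, its order divides φ(257) = 257 − 1 = 256 = 2^8.
Divisors of 256: 1, 2, 4, 8, 16, 32, 64, 128, 256.
Test each divisor d:
127^1 ≡ 127 (mod 257)
127^2 ≡ 195 (mod 257)
127^4 ≡ 246 (mod 257)
127^8 ≡ 121 (mod 257)
127^16 ≡ 249 (mod 257)
127^32 ≡ 64 (mod 257)
127^64 ≡ 241 (mod 257)
127^128 ≡ 256 (mod 257)
127^256 ≡ 1 (mod 257) ✓
The smallest such exponent is 256, so the order of 127 is 256.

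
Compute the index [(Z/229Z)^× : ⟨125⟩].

Since 125 ∈ (Z/229Z)^×, its order divides φ(229) = 229 − 1 = 228 = 2^2 · 3 · 19.
Divisors of 228: 1, 2, 3, 4, 6, 12, 19, 38, 57, 76, 114, 228.
Compute 125^d (mod 229) for the divisors d until we hit 1:
125^1 ≡ 125 (mod 229)
125^2 ≡ 53 (mod 229)
125^3 ≡ 213 (mod 229)
125^4 ≡ 61 (mod 229)
125^6 ≡ 27 (mod 229)
125^12 ≡ 42 (mod 229)
125^19 ≡ 228 (mod 229)
125^38 ≡ 1 (mod 229) ✓
So ord_229(125) = 38, hence |⟨125⟩| = 38.
[(Z/229Z)^× : ⟨125⟩] = 228/38 = 6.

6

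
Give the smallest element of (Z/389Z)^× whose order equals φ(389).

φ(389) = 389 − 1 = 388 = 2^2 · 97.
Test candidates g = 2, 3, … against the prime factors q ∈ {2, 97} of φ(389): g is a generator iff g^(388/q) ≢ 1 for every such q.
g = 2: 2^194 ≡ 388; 2^4 ≡ 16 — none is 1, so 2 is a primitive root.
The smallest primitive root modulo 389 is 2.

2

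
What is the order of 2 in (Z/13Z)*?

The order of 2 must divide φ(13) = 13 − 1 = 12 = 2^2 · 3.
Divisors of 12: 1, 2, 3, 4, 6, 12.
Check 2^d mod 13 for each divisor in increasing order:
2^1 ≡ 2
2^2 ≡ 4
2^3 ≡ 8
2^4 ≡ 3
2^6 ≡ 12
2^12 ≡ 1
Hence ord(2) = 12.

12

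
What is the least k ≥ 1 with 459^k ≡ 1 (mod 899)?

The order of 459 must divide φ(899) = φ(29·31) = (29−1)·(31−1) = 28·30 = 840 = 2^3 · 3 · 5 · 7.
Divisors of 840: 1, 2, 3, 4, 5, 6, 7, 8, 10, 12, 14, 15, 20, 21, 24, 28, 30, 35, 40, 42, 56, 60, 70, 84, 105, 120, 140, 168, 210, 280, 420, 840.
Evaluate successive powers at the divisors of 840:
459^1 ≡ 459 (mod 899)
459^2 ≡ 315 (mod 899)
459^3 ≡ 745 (mod 899)
459^4 ≡ 335 (mod 899)
459^5 ≡ 36 (mod 899)
459^6 ≡ 342 (mod 899)
459^7 ≡ 552 (mod 899)
459^8 ≡ 749 (mod 899)
459^10 ≡ 397 (mod 899)
459^12 ≡ 94 (mod 899)
459^14 ≡ 842 (mod 899)
459^15 ≡ 807 (mod 899)
459^20 ≡ 284 (mod 899)
459^21 ≡ 1 (mod 899) ✓
So ord_899(459) = 21.

21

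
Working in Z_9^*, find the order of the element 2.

6

ord(2) | φ(9) = φ(3^2) = 3·(3−1) = 6 = 2 · 3.
Divisors of 6: 1, 2, 3, 6.
Check 2^d mod 9 for each divisor in increasing order:
2^1 ≡ 2 (mod 9)
2^2 ≡ 4 (mod 9)
2^3 ≡ 8 (mod 9)
2^6 ≡ 1 (mod 9) ✓
So ord_9(2) = 6.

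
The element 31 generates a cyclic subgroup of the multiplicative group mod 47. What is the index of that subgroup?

1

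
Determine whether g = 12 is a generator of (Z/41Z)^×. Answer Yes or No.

Yes

φ(41) = 41 − 1 = 40 = 2^3 · 5.
An element g generates (Z/41Z)^× iff g^(40/q) ≢ 1 (mod 41) for each prime q ∈ {2, 5}.
12^20 ≡ 40 (mod 41)  [q = 2: ≢ 1 ✓]
12^8 ≡ 18 (mod 41)  [q = 5: ≢ 1 ✓]
None equal 1, so ord_41(12) = 40: 12 is a primitive root.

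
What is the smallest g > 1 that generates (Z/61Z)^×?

2

φ(61) = 61 − 1 = 60 = 2^2 · 3 · 5.
Test candidates g = 2, 3, … against the prime factors q ∈ {2, 3, 5} of φ(61): g is a generator iff g^(60/q) ≢ 1 for every such q.
g = 2: 2^30 ≡ 60; 2^20 ≡ 47; 2^12 ≡ 9 — none is 1, so 2 is a primitive root.
So 2 is the smallest generator of (Z/61Z)^×.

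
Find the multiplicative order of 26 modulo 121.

ord(26) | φ(121) = φ(11^2) = 11·(11−1) = 110 = 2 · 5 · 11.
Divisors of 110: 1, 2, 5, 10, 11, 22, 55, 110.
Check 26^d mod 121 for each divisor in increasing order:
26^1 ≡ 26 (mod 121)
26^2 ≡ 71 (mod 121)
26^5 ≡ 23 (mod 121)
26^10 ≡ 45 (mod 121)
26^11 ≡ 81 (mod 121)
26^22 ≡ 27 (mod 121)
26^55 ≡ 1 (mod 121) ✓
Hence ord(26) = 55.

55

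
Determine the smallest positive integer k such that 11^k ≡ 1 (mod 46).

22

The order of 11 must divide φ(46) = φ(2)·φ(23) = 1·22 = 22 = 2 · 11.
Divisors of 22: 1, 2, 11, 22.
Check 11^d mod 46 for each divisor in increasing order:
11^1 ≡ 11
11^2 ≡ 29
11^11 ≡ 45
11^22 ≡ 1
Hence ord(11) = 22.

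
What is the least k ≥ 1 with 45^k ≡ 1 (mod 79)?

39

Since 45 ∈ (Z/79Z)^×, its order divides φ(79) = 79 − 1 = 78 = 2 · 3 · 13.
Divisors of 78: 1, 2, 3, 6, 13, 26, 39, 78.
Check 45^d mod 79 for each divisor in increasing order:
45^1 ≡ 45 (mod 79)
45^2 ≡ 50 (mod 79)
45^3 ≡ 38 (mod 79)
45^6 ≡ 22 (mod 79)
45^13 ≡ 55 (mod 79)
45^26 ≡ 23 (mod 79)
45^39 ≡ 1 (mod 79) ✓
So ord_79(45) = 39.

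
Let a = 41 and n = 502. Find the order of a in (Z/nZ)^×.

125

Since 41 ∈ (Z/502Z)^×, its order divides φ(502) = φ(2)·φ(251) = 1·250 = 250 = 2 · 5^3.
Divisors of 250: 1, 2, 5, 10, 25, 50, 125, 250.
Check 41^d mod 502 for each divisor in increasing order:
41^1 ≡ 41 (mod 502)
41^2 ≡ 175 (mod 502)
41^5 ≡ 123 (mod 502)
41^10 ≡ 69 (mod 502)
41^25 ≡ 271 (mod 502)
41^50 ≡ 149 (mod 502)
41^125 ≡ 1 (mod 502) ✓
Therefore the multiplicative order of 41 modulo 502 is 125.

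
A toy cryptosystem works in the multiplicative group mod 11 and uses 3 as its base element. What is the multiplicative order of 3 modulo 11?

Since 3 ∈ (Z/11Z)^×, its order divides φ(11) = 11 − 1 = 10 = 2 · 5.
Divisors of 10: 1, 2, 5, 10.
Check 3^d mod 11 for each divisor in increasing order:
3^1 ≡ 3 (mod 11)
3^2 ≡ 9 (mod 11)
3^5 ≡ 1 (mod 11) ✓
Therefore the multiplicative order of 3 modulo 11 is 5.

5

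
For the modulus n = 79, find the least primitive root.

φ(79) = 79 − 1 = 78 = 2 · 3 · 13.
Test candidates g = 2, 3, … against the prime factors q ∈ {2, 3, 13} of φ(79): g is a generator iff g^(78/q) ≢ 1 for every such q.
g = 2: 2^39 ≡ 1 — hits 1, so not a primitive root.
g = 3: 3^39 ≡ 78; 3^26 ≡ 23; 3^6 ≡ 18 — none is 1, so 3 is a primitive root.
So 3 is the smallest generator of (Z/79Z)^×.

3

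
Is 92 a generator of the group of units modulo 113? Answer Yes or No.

Yes

φ(113) = 113 − 1 = 112 = 2^4 · 7.
An element g generates (Z/113Z)^× iff g^(112/q) ≢ 1 (mod 113) for each prime q ∈ {2, 7}.
92^56 ≡ 112 (mod 113)  [q = 2: ≢ 1 ✓]
92^16 ≡ 28 (mod 113)  [q = 7: ≢ 1 ✓]
Every test exponent gives a nontrivial residue, hence 92 generates the full group.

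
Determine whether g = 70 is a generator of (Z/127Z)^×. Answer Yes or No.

No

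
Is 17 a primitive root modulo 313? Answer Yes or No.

Yes

φ(313) = 313 − 1 = 312 = 2^3 · 3 · 13.
17 is a primitive root mod 313 iff 17^(φ(313)/q) ≢ 1 for every prime q | φ(313), i.e. q ∈ {2, 3, 13}.
17^156 ≡ 312 (mod 313)  [q = 2: ≢ 1 ✓]
17^104 ≡ 214 (mod 313)  [q = 3: ≢ 1 ✓]
17^24 ≡ 249 (mod 313)  [q = 13: ≢ 1 ✓]
Every test exponent gives a nontrivial residue, hence 17 generates the full group.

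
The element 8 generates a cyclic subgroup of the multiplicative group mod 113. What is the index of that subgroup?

4

By Lagrange's theorem, ord_113(8) divides φ(113) = 113 − 1 = 112 = 2^4 · 7.
Divisors of 112: 1, 2, 4, 7, 8, 14, 16, 28, 56, 112.
Test each divisor d:
8^1 ≡ 8 (mod 113)
8^2 ≡ 64 (mod 113)
8^4 ≡ 28 (mod 113)
8^7 ≡ 98 (mod 113)
8^8 ≡ 106 (mod 113)
8^14 ≡ 112 (mod 113)
8^16 ≡ 49 (mod 113)
8^28 ≡ 1 (mod 113) ✓
So ord_113(8) = 28, hence |⟨8⟩| = 28.
[(Z/113Z)^× : ⟨8⟩] = 112/28 = 4.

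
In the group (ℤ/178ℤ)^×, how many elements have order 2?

1

φ(178) = φ(2)·φ(89) = 1·88 = 88 = 2^3 · 11.
Since (Z/178Z)^× is cyclic of order 88, the number of elements of order d is φ(d) when d | 88 and 0 otherwise.
2 | 88, and φ(2) = 2 − 1 = 1.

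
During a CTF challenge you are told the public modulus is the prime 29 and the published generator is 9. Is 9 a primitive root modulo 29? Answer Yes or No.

No

φ(29) = 29 − 1 = 28 = 2^2 · 7.
9 is a primitive root mod 29 iff 9^(φ(29)/q) ≢ 1 for every prime q | φ(29), i.e. q ∈ {2, 7}.
9^14 ≡ 1 (mod 29)  [q = 2: ≡ 1 ✗]
9^4 ≡ 7 (mod 29)  [q = 7: ≢ 1 ✓]
9^14 ≡ 1 shows ord(9) | 14, strictly less than φ(29); not a primitive root.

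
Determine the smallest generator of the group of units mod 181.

2

φ(181) = 181 − 1 = 180 = 2^2 · 3^2 · 5.
g is a primitive root iff g^(180/q) ≢ 1 (mod 181) for each prime q ∈ {2, 3, 5}.
g = 2: 2^90 ≡ 180; 2^60 ≡ 48; 2^36 ≡ 59 — none is 1, so 2 is a primitive root.
The smallest primitive root modulo 181 is 2.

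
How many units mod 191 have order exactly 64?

0

φ(191) = 191 − 1 = 190 = 2 · 5 · 19.
(Z/191Z)^× is cyclic (|G| = 190); a cyclic group of order m has exactly φ(d) elements of each order d | m, and none otherwise.
Since 64 ∤ 190, the count is 0.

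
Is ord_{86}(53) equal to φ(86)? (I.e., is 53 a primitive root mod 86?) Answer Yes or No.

No

φ(86) = φ(2)·φ(43) = 1·42 = 42 = 2 · 3 · 7.
It suffices to check that the order of 53 is not a proper divisor of 42: compute 53^(42/q) for q ∈ {2, 3, 7}.
53^21 ≡ 1 (mod 86)  [q = 2: ≡ 1 ✗]
53^14 ≡ 79 (mod 86)  [q = 3: ≢ 1 ✓]
53^6 ≡ 35 (mod 86)  [q = 7: ≢ 1 ✓]
The check at q = 2 fails, so 53 generates a proper subgroup.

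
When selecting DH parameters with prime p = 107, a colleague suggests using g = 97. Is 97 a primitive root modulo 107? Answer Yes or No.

φ(107) = 107 − 1 = 106 = 2 · 53.
It suffices to check that the order of 97 is not a proper divisor of 106: compute 97^(106/q) for q ∈ {2, 53}.
97^53 ≡ 106 (mod 107)  [q = 2: ≢ 1 ✓]
97^2 ≡ 100 (mod 107)  [q = 53: ≢ 1 ✓]
Every test exponent gives a nontrivial residue, hence 97 generates the full group.

Yes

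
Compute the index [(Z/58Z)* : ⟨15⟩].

1

By Lagrange's theorem, ord_58(15) divides φ(58) = φ(2)·φ(29) = 1·28 = 28 = 2^2 · 7.
Divisors of 28: 1, 2, 4, 7, 14, 28.
Test each divisor d:
15^1 ≡ 15 (mod 58)
15^2 ≡ 51 (mod 58)
15^4 ≡ 49 (mod 58)
15^7 ≡ 17 (mod 58)
15^14 ≡ 57 (mod 58)
15^28 ≡ 1 (mod 58) ✓
So ord_58(15) = 28, hence |⟨15⟩| = 28.
[(Z/58Z)^× : ⟨15⟩] = 28/28 = 1.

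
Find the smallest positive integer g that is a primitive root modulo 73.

5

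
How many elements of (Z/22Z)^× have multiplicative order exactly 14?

0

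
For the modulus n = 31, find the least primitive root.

φ(31) = 31 − 1 = 30 = 2 · 3 · 5.
Test candidates g = 2, 3, … against the prime factors q ∈ {2, 3, 5} of φ(31): g is a generator iff g^(30/q) ≢ 1 for every such q.
g = 2: 2^15 ≡ 1 — hits 1, so not a primitive root.
g = 3: 3^15 ≡ 30; 3^10 ≡ 25; 3^6 ≡ 16 — none is 1, so 3 is a primitive root.
The smallest primitive root modulo 31 is 3.

3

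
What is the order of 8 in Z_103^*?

17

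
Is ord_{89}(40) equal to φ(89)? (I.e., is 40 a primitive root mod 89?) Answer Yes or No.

No

φ(89) = 89 − 1 = 88 = 2^3 · 11.
Test 40^(88/q) mod 89 for each prime factor q of 88:
40^44 ≡ 1 (mod 89)  [q = 2: ≡ 1 ✗]
40^8 ≡ 16 (mod 89)  [q = 11: ≢ 1 ✓]
Since 40^44 ≡ 1, the order of 40 divides 44 < 88, so 40 is not a primitive root.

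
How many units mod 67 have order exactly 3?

2

φ(67) = 67 − 1 = 66 = 2 · 3 · 11.
In a cyclic group of order 66, there are φ(d) elements of order d for each divisor d of 66, and zero for non-divisors.
3 | 66, and φ(3) = 3 − 1 = 2.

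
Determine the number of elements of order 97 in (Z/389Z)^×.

φ(389) = 389 − 1 = 388 = 2^2 · 97.
In a cyclic group of order 388, there are φ(d) elements of order d for each divisor d of 388, and zero for non-divisors.
97 | 388, and φ(97) = 97 − 1 = 96.

96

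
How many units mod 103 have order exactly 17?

16

φ(103) = 103 − 1 = 102 = 2 · 3 · 17.
Since (Z/103Z)^× is cyclic of order 102, the number of elements of order d is φ(d) when d | 102 and 0 otherwise.
17 | 102, and φ(17) = 17 − 1 = 16.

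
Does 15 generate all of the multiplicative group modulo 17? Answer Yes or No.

No

φ(17) = 17 − 1 = 16 = 2^4.
15 is a primitive root mod 17 iff 15^(φ(17)/q) ≢ 1 for every prime q | φ(17), i.e. q ∈ {2}.
15^8 ≡ 1 (mod 17)  [q = 2: ≡ 1 ✗]
Since 15^8 ≡ 1, the order of 15 divides 8 < 16, so 15 is not a primitive root.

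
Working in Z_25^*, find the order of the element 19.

10

Since 19 ∈ (Z/25Z)^×, its order divides φ(25) = φ(5^2) = 5·(5−1) = 20 = 2^2 · 5.
Divisors of 20: 1, 2, 4, 5, 10, 20.
Evaluate successive powers at the divisors of 20:
19^1 ≡ 19 (mod 25)
19^2 ≡ 11 (mod 25)
19^4 ≡ 21 (mod 25)
19^5 ≡ 24 (mod 25)
19^10 ≡ 1 (mod 25) ✓
The smallest such exponent is 10, so the order of 19 is 10.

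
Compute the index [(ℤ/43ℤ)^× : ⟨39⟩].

By Lagrange's theorem, ord_43(39) divides φ(43) = 43 − 1 = 42 = 2 · 3 · 7.
Divisors of 42: 1, 2, 3, 6, 7, 14, 21, 42.
Compute 39^d (mod 43) for the divisors d until we hit 1:
39^1 ≡ 39 (mod 43)
39^2 ≡ 16 (mod 43)
39^3 ≡ 22 (mod 43)
39^6 ≡ 11 (mod 43)
39^7 ≡ 42 (mod 43)
39^14 ≡ 1 (mod 43) ✓
The order of 39 is 14, so the subgroup it generates has 14 elements.
Index = |(Z/43Z)^×| / |⟨39⟩| = 42 / 14 = 3.

3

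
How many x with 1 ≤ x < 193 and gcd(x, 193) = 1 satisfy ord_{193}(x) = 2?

φ(193) = 193 − 1 = 192 = 2^6 · 3.
Since (Z/193Z)^× is cyclic of order 192, the number of elements of order d is φ(d) when d | 192 and 0 otherwise.
2 | 192, and φ(2) = 2 − 1 = 1.

1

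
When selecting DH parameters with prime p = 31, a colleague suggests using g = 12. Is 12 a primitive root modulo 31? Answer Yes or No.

Yes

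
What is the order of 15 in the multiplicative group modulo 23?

22

By Lagrange's theorem, ord_23(15) divides φ(23) = 23 − 1 = 22 = 2 · 11.
Divisors of 22: 1, 2, 11, 22.
Test each divisor d:
15^1 ≡ 15 (mod 23)
15^2 ≡ 18 (mod 23)
15^11 ≡ 22 (mod 23)
15^22 ≡ 1 (mod 23) ✓
Hence ord(15) = 22.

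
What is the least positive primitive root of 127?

φ(127) = 127 − 1 = 126 = 2 · 3^2 · 7.
Test candidates g = 2, 3, … against the prime factors q ∈ {2, 3, 7} of φ(127): g is a generator iff g^(126/q) ≢ 1 for every such q.
g = 2: 2^63 ≡ 1 — hits 1, so not a primitive root.
g = 3: 3^63 ≡ 126; 3^42 ≡ 107; 3^18 ≡ 4 — none is 1, so 3 is a primitive root.
So 3 is the smallest generator of (Z/127Z)^×.

3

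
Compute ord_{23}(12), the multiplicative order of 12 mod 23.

11

The order of 12 must divide φ(23) = 23 − 1 = 22 = 2 · 11.
Divisors of 22: 1, 2, 11, 22.
Test each divisor d:
12^1 ≡ 12 (mod 23)
12^2 ≡ 6 (mod 23)
12^11 ≡ 1 (mod 23) ✓
Therefore the multiplicative order of 12 modulo 23 is 11.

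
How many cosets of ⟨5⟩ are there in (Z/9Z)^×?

By Lagrange's theorem, ord_9(5) divides φ(9) = φ(3^2) = 3·(3−1) = 6 = 2 · 3.
Divisors of 6: 1, 2, 3, 6.
Evaluate successive powers at the divisors of 6:
5^1 ≡ 5
5^2 ≡ 7
5^3 ≡ 8
5^6 ≡ 1
Thus |⟨5⟩| = ord(5) = 6.
The index is φ(9) / ord(5) = 6 / 6 = 1.

1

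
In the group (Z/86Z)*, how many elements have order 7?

6

φ(86) = φ(2)·φ(43) = 1·42 = 42 = 2 · 3 · 7.
Since (Z/86Z)^× is cyclic of order 42, the number of elements of order d is φ(d) when d | 42 and 0 otherwise.
7 | 42, and φ(7) = 7 − 1 = 6.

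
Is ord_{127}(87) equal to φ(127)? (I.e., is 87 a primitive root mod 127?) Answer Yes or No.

No

φ(127) = 127 − 1 = 126 = 2 · 3^2 · 7.
An element g generates (Z/127Z)^× iff g^(126/q) ≢ 1 (mod 127) for each prime q ∈ {2, 3, 7}.
87^63 ≡ 1 (mod 127)  [q = 2: ≡ 1 ✗]
87^42 ≡ 1 (mod 127)  [q = 3: ≡ 1 ✗]
87^18 ≡ 16 (mod 127)  [q = 7: ≢ 1 ✓]
87^63 ≡ 1 shows ord(87) | 63, strictly less than φ(127); not a primitive root.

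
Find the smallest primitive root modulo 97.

5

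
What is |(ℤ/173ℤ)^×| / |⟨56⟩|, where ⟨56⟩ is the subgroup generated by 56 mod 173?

2

The order of 56 must divide φ(173) = 173 − 1 = 172 = 2^2 · 43.
Divisors of 172: 1, 2, 4, 43, 86, 172.
Check 56^d mod 173 for each divisor in increasing order:
56^1 ≡ 56 (mod 173)
56^2 ≡ 22 (mod 173)
56^4 ≡ 138 (mod 173)
56^43 ≡ 172 (mod 173)
56^86 ≡ 1 (mod 173) ✓
Thus |⟨56⟩| = ord(56) = 86.
Index = |(Z/173Z)^×| / |⟨56⟩| = 172 / 86 = 2.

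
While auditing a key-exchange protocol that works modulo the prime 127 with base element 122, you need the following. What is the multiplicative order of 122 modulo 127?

21

The order of 122 must divide φ(127) = 127 − 1 = 126 = 2 · 3^2 · 7.
Divisors of 126: 1, 2, 3, 6, 7, 9, 14, 18, 21, 42, 63, 126.
Test each divisor d:
122^1 ≡ 122 (mod 127)
122^2 ≡ 25 (mod 127)
122^3 ≡ 2 (mod 127)
122^6 ≡ 4 (mod 127)
122^7 ≡ 107 (mod 127)
122^9 ≡ 8 (mod 127)
122^14 ≡ 19 (mod 127)
122^18 ≡ 64 (mod 127)
122^21 ≡ 1 (mod 127) ✓
Therefore the multiplicative order of 122 modulo 127 is 21.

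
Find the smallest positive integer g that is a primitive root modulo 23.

5

φ(23) = 23 − 1 = 22 = 2 · 11.
g is a primitive root iff g^(22/q) ≢ 1 (mod 23) for each prime q ∈ {2, 11}.
g = 2: 2^11 ≡ 1 — hits 1, so not a primitive root.
g = 3: 3^11 ≡ 1 — hits 1, so not a primitive root.
g = 4: 4^11 ≡ 1 — hits 1, so not a primitive root.
g = 5: 5^11 ≡ 22; 5^2 ≡ 2 — none is 1, so 5 is a primitive root.
The smallest primitive root modulo 23 is 5.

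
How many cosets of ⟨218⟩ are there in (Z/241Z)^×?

The order of 218 must divide φ(241) = 241 − 1 = 240 = 2^4 · 3 · 5.
Divisors of 240: 1, 2, 3, 4, 5, 6, 8, 10, 12, 15, 16, 20, 24, 30, 40, 48, 60, 80, 120, 240.
Compute 218^d (mod 241) for the divisors d until we hit 1:
218^1 ≡ 218
218^2 ≡ 47
218^3 ≡ 124
218^4 ≡ 40
218^5 ≡ 44
218^6 ≡ 193
218^8 ≡ 154
218^10 ≡ 8
218^12 ≡ 135
218^15 ≡ 111
218^16 ≡ 98
218^20 ≡ 64
218^24 ≡ 150
218^30 ≡ 30
218^40 ≡ 240
218^48 ≡ 87
218^60 ≡ 177
218^80 ≡ 1
So ord_241(218) = 80, hence |⟨218⟩| = 80.
[(Z/241Z)^× : ⟨218⟩] = 240/80 = 3.

3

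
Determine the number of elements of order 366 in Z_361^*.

φ(361) = φ(19^2) = 19·(19−1) = 342 = 2 · 3^2 · 19.
Since (Z/361Z)^× is cyclic of order 342, the number of elements of order d is φ(d) when d | 342 and 0 otherwise.
Since 366 ∤ 342, the count is 0.

0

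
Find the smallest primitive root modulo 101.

φ(101) = 101 − 1 = 100 = 2^2 · 5^2.
Test candidates g = 2, 3, … against the prime factors q ∈ {2, 5} of φ(101): g is a generator iff g^(100/q) ≢ 1 for every such q.
g = 2: 2^50 ≡ 100; 2^20 ≡ 95 — none is 1, so 2 is a primitive root.
Hence the least primitive root of 101 is 2.

2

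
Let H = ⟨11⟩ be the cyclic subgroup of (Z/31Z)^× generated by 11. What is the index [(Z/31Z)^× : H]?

1

By Lagrange's theorem, ord_31(11) divides φ(31) = 31 − 1 = 30 = 2 · 3 · 5.
Divisors of 30: 1, 2, 3, 5, 6, 10, 15, 30.
Test each divisor d:
11^1 ≡ 11
11^2 ≡ 28
11^3 ≡ 29
11^5 ≡ 6
11^6 ≡ 4
11^10 ≡ 5
11^15 ≡ 30
11^30 ≡ 1
The order of 11 is 30, so the subgroup it generates has 30 elements.
[(Z/31Z)^× : ⟨11⟩] = 30/30 = 1.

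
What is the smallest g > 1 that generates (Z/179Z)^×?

φ(179) = 179 − 1 = 178 = 2 · 89.
g is a primitive root iff g^(178/q) ≢ 1 (mod 179) for each prime q ∈ {2, 89}.
g = 2: 2^89 ≡ 178; 2^2 ≡ 4 — none is 1, so 2 is a primitive root.
Hence the least primitive root of 179 is 2.

2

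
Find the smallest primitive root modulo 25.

φ(25) = φ(5^2) = 5·(5−1) = 20 = 2^2 · 5.
Test candidates g = 2, 3, … against the prime factors q ∈ {2, 5} of φ(25): g is a generator iff g^(20/q) ≢ 1 for every such q.
g = 2: 2^10 ≡ 24; 2^4 ≡ 16 — none is 1, so 2 is a primitive root.
Hence the least primitive root of 25 is 2.

2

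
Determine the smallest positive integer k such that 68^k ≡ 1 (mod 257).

32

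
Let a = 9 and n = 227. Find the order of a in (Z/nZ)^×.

ord(9) | φ(227) = 227 − 1 = 226 = 2 · 113.
Divisors of 226: 1, 2, 113, 226.
Evaluate successive powers at the divisors of 226:
9^1 ≡ 9 (mod 227)
9^2 ≡ 81 (mod 227)
9^113 ≡ 1 (mod 227) ✓
Therefore the multiplicative order of 9 modulo 227 is 113.

113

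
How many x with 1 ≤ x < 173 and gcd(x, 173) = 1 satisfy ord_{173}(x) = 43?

42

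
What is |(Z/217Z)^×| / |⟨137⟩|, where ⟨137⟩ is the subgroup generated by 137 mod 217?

The order of 137 must divide φ(217) = φ(7·31) = (7−1)·(31−1) = 6·30 = 180 = 2^2 · 3^2 · 5.
Divisors of 180: 1, 2, 3, 4, 5, 6, 9, 10, 12, 15, 18, 20, 30, 36, 45, 60, 90, 180.
Evaluate successive powers at the divisors of 180:
137^1 ≡ 137 (mod 217)
137^2 ≡ 107 (mod 217)
137^3 ≡ 120 (mod 217)
137^4 ≡ 165 (mod 217)
137^5 ≡ 37 (mod 217)
137^6 ≡ 78 (mod 217)
137^9 ≡ 29 (mod 217)
137^10 ≡ 67 (mod 217)
137^12 ≡ 8 (mod 217)
137^15 ≡ 92 (mod 217)
137^18 ≡ 190 (mod 217)
137^20 ≡ 149 (mod 217)
137^30 ≡ 1 (mod 217) ✓
Thus |⟨137⟩| = ord(137) = 30.
[(Z/217Z)^× : ⟨137⟩] = 180/30 = 6.

6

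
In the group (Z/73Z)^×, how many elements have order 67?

0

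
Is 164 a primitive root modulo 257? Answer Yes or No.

Yes

φ(257) = 257 − 1 = 256 = 2^8.
Test 164^(256/q) mod 257 for each prime factor q of 256:
164^128 ≡ 256 (mod 257)  [q = 2: ≢ 1 ✓]
Every test exponent gives a nontrivial residue, hence 164 generates the full group.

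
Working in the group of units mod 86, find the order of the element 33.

The order of 33 must divide φ(86) = φ(2)·φ(43) = 1·42 = 42 = 2 · 3 · 7.
Divisors of 42: 1, 2, 3, 6, 7, 14, 21, 42.
Compute 33^d (mod 86) for the divisors d until we hit 1:
33^1 ≡ 33
33^2 ≡ 57
33^3 ≡ 75
33^6 ≡ 35
33^7 ≡ 37
33^14 ≡ 79
33^21 ≡ 85
33^42 ≡ 1
Therefore the multiplicative order of 33 modulo 86 is 42.

42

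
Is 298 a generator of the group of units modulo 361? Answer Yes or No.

Yes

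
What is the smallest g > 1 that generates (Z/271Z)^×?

6

φ(271) = 271 − 1 = 270 = 2 · 3^3 · 5.
Test candidates g = 2, 3, … against the prime factors q ∈ {2, 3, 5} of φ(271): g is a generator iff g^(270/q) ≢ 1 for every such q.
g = 2: 2^135 ≡ 1 — hits 1, so not a primitive root.
g = 3: 3^135 ≡ 270; 3^90 ≡ 1 — hits 1, so not a primitive root.
g = 4: 4^135 ≡ 1 — hits 1, so not a primitive root.
g = 5: 5^135 ≡ 1 — hits 1, so not a primitive root.
g = 6: 6^135 ≡ 270; 6^90 ≡ 242; 6^54 ≡ 10 — none is 1, so 6 is a primitive root.
So 6 is the smallest generator of (Z/271Z)^×.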